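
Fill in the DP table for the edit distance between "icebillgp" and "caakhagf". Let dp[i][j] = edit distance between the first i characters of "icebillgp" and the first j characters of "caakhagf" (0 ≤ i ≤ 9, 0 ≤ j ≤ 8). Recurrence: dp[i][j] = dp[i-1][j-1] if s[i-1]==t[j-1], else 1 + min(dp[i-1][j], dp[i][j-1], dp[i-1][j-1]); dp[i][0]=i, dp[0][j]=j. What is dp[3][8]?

   ''  c  a  a  k  h  a  g  f
''  0  1  2  3  4  5  6  7  8
 i  1  1  2  3  4  5  6  7  8
 c  2  1  2  3  4  5  6  7  8
 e  3  2  2  3  4  5  6  7  8
 b  4  3  3  3  4  5  6  7  8
 i  5  4  4  4  4  5  6  7  8
 l  6  5  5  5  5  5  6  7  8
 l  7  6  6  6  6  6  6  7  8
 g  8  7  7  7  7  7  7  6  7
 p  9  8  8  8  8  8  8  7  7

8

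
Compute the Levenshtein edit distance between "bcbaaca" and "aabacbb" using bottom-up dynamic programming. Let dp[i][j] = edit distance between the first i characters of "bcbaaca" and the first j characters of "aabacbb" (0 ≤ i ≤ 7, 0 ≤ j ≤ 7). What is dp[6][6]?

4

   ''  a  a  b  a  c  b  b
''  0  1  2  3  4  5  6  7
 b  1  1  2  2  3  4  5  6
 c  2  2  2  3  3  3  4  5
 b  3  3  3  2  3  4  3  4
 a  4  3  3  3  2  3  4  4
 a  5  4  3  4  3  3  4  5
 c  6  5  4  4  4  3  4  5
 a  7  6  5  5  4  4  4  5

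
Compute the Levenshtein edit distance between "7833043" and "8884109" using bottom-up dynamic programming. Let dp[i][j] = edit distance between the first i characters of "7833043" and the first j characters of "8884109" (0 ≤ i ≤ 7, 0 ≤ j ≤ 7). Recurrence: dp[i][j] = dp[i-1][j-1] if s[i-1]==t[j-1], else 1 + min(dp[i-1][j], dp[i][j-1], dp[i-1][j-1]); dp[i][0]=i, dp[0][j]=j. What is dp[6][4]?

4

   ''  8  8  8  4  1  0  9
''  0  1  2  3  4  5  6  7
 7  1  1  2  3  4  5  6  7
 8  2  1  1  2  3  4  5  6
 3  3  2  2  2  3  4  5  6
 3  4  3  3  3  3  4  5  6
 0  5  4  4  4  4  4  4  5
 4  6  5  5  5  4  5  5  5
 3  7  6  6  6  5  5  6  6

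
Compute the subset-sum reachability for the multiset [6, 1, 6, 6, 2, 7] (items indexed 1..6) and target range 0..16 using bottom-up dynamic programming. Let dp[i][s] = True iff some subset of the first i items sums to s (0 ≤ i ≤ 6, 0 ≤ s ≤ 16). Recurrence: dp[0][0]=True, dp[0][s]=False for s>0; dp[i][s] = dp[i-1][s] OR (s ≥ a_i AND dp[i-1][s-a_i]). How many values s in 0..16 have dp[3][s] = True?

i\s   0   1   2   3   4   5   6   7   8   9  10  11  12  13  14  15  16
  0   T   F   F   F   F   F   F   F   F   F   F   F   F   F   F   F   F
  1   T   F   F   F   F   F   T   F   F   F   F   F   F   F   F   F   F
  2   T   T   F   F   F   F   T   T   F   F   F   F   F   F   F   F   F
  3   T   T   F   F   F   F   T   T   F   F   F   F   T   T   F   F   F
  4   T   T   F   F   F   F   T   T   F   F   F   F   T   T   F   F   F
  5   T   T   T   T   F   F   T   T   T   T   F   F   T   T   T   T   F
  6   T   T   T   T   F   F   T   T   T   T   T   F   T   T   T   T   T

6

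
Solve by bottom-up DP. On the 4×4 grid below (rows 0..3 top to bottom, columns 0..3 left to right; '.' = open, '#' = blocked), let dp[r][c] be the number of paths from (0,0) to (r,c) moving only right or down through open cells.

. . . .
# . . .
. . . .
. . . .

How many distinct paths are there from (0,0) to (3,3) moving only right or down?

10

r\c   0   1   2   3
  0   1   1   1   1
  1   0   1   2   3
  2   0   1   3   6
  3   0   1   4  10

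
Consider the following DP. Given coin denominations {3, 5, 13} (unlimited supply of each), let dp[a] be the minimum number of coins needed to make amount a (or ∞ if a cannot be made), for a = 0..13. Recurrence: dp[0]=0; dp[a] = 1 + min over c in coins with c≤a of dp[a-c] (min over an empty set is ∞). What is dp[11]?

 a  0  1  2  3  4  5  6  7  8  9 10 11 12 13
dp  0  -  -  1  -  1  2  -  2  3  2  3  4  1
(- denotes ∞ / unreachable)

3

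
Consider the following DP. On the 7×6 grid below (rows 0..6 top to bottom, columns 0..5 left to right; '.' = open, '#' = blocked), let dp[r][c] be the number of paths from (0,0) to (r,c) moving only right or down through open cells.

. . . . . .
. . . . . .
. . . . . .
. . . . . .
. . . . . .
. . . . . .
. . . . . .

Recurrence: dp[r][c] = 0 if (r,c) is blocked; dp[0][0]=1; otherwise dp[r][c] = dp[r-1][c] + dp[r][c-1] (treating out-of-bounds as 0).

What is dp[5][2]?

r\c   0   1   2   3   4   5
  0   1   1   1   1   1   1
  1   1   2   3   4   5   6
  2   1   3   6  10  15  21
  3   1   4  10  20  35  56
  4   1   5  15  35  70 126
  5   1   6  21  56 126 252
  6   1   7  28  84 210 462

21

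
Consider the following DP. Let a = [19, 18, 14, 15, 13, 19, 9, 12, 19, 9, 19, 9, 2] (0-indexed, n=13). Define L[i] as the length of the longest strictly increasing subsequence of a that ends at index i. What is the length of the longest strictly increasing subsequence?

3

   i    0    1    2    3    4    5    6    7    8    9   10   11   12
a[i]   19   18   14   15   13   19    9   12   19    9   19    9    2
L[i]    1    1    1    2    1    3    1    2    3    1    3    1    1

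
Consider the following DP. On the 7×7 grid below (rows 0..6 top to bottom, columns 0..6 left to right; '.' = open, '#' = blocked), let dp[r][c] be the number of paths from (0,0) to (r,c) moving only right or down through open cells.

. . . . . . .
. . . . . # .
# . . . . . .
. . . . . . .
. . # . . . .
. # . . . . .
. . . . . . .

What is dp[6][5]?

r\c   0   1   2   3   4   5   6
  0   1   1   1   1   1   1   1
  1   1   2   3   4   5   0   1
  2   0   2   5   9  14  14  15
  3   0   2   7  16  30  44  59
  4   0   2   0  16  46  90 149
  5   0   0   0  16  62 152 301
  6   0   0   0  16  78 230 531

230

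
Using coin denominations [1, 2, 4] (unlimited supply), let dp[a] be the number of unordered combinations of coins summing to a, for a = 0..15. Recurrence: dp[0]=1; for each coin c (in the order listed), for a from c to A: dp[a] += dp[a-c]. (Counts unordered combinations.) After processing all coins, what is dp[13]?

16

after  coin     0     1     2     3     4     5     6     7     8     9    10    11    12    13    14    15
          1     1     1     1     1     1     1     1     1     1     1     1     1     1     1     1     1
          2     1     1     2     2     3     3     4     4     5     5     6     6     7     7     8     8
          4     1     1     2     2     4     4     6     6     9     9    12    12    16    16    20    20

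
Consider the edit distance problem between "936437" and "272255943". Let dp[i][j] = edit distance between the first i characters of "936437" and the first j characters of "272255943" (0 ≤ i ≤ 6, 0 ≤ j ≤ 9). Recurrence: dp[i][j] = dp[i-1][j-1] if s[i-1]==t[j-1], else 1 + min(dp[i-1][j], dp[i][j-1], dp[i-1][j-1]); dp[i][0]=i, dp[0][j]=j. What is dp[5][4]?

   ''  2  7  2  2  5  5  9  4  3
''  0  1  2  3  4  5  6  7  8  9
 9  1  1  2  3  4  5  6  6  7  8
 3  2  2  2  3  4  5  6  7  7  7
 6  3  3  3  3  4  5  6  7  8  8
 4  4  4  4  4  4  5  6  7  7  8
 3  5  5  5  5  5  5  6  7  8  7
 7  6  6  5  6  6  6  6  7  8  8

5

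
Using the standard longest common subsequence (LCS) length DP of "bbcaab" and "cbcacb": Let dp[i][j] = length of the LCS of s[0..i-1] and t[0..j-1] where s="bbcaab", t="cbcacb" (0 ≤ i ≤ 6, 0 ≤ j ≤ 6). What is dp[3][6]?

2

   ''  c  b  c  a  c  b
''  0  0  0  0  0  0  0
 b  0  0  1  1  1  1  1
 b  0  0  1  1  1  1  2
 c  0  1  1  2  2  2  2
 a  0  1  1  2  3  3  3
 a  0  1  1  2  3  3  3
 b  0  1  2  2  3  3  4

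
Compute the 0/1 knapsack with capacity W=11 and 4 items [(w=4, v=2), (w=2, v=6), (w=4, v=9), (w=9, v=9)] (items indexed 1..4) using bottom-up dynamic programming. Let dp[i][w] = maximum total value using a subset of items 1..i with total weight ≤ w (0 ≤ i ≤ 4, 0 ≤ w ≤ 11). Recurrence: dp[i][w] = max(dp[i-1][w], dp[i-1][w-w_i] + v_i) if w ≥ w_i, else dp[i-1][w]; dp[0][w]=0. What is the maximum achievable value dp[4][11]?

17

i\w   0   1   2   3   4   5   6   7   8   9  10  11
  0   0   0   0   0   0   0   0   0   0   0   0   0
  1   0   0   0   0   2   2   2   2   2   2   2   2
  2   0   0   6   6   6   6   8   8   8   8   8   8
  3   0   0   6   6   9   9  15  15  15  15  17  17
  4   0   0   6   6   9   9  15  15  15  15  17  17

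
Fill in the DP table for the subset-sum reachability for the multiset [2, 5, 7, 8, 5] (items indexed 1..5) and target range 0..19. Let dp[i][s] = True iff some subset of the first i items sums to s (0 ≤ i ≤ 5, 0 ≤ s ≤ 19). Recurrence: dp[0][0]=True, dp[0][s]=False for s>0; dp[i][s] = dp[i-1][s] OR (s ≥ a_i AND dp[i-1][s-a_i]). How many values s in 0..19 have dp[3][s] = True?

7

i\s   0   1   2   3   4   5   6   7   8   9  10  11  12  13  14  15  16  17  18  19
  0   T   F   F   F   F   F   F   F   F   F   F   F   F   F   F   F   F   F   F   F
  1   T   F   T   F   F   F   F   F   F   F   F   F   F   F   F   F   F   F   F   F
  2   T   F   T   F   F   T   F   T   F   F   F   F   F   F   F   F   F   F   F   F
  3   T   F   T   F   F   T   F   T   F   T   F   F   T   F   T   F   F   F   F   F
  4   T   F   T   F   F   T   F   T   T   T   T   F   T   T   T   T   F   T   F   F
  5   T   F   T   F   F   T   F   T   T   T   T   F   T   T   T   T   F   T   T   T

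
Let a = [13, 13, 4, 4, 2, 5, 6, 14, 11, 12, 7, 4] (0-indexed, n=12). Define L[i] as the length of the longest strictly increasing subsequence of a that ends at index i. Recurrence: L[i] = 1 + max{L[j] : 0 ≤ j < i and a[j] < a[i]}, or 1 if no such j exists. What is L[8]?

   i    0    1    2    3    4    5    6    7    8    9   10   11
a[i]   13   13    4    4    2    5    6   14   11   12    7    4
L[i]    1    1    1    1    1    2    3    4    4    5    4    2

4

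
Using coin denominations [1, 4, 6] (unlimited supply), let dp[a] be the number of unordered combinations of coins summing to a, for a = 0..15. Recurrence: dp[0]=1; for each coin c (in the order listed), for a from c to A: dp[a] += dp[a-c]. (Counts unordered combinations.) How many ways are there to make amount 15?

after  coin     0     1     2     3     4     5     6     7     8     9    10    11    12    13    14    15
          1     1     1     1     1     1     1     1     1     1     1     1     1     1     1     1     1
          4     1     1     1     1     2     2     2     2     3     3     3     3     4     4     4     4
          6     1     1     1     1     2     2     3     3     4     4     5     5     7     7     8     8

8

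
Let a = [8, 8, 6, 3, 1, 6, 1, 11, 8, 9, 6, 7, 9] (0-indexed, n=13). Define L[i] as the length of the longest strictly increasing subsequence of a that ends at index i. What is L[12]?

   i    0    1    2    3    4    5    6    7    8    9   10   11   12
a[i]    8    8    6    3    1    6    1   11    8    9    6    7    9
L[i]    1    1    1    1    1    2    1    3    3    4    2    3    4

4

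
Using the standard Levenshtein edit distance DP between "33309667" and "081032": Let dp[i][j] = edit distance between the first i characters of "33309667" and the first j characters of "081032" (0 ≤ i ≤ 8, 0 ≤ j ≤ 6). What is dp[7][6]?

6

   ''  0  8  1  0  3  2
''  0  1  2  3  4  5  6
 3  1  1  2  3  4  4  5
 3  2  2  2  3  4  4  5
 3  3  3  3  3  4  4  5
 0  4  3  4  4  3  4  5
 9  5  4  4  5  4  4  5
 6  6  5  5  5  5  5  5
 6  7  6  6  6  6  6  6
 7  8  7  7  7  7  7  7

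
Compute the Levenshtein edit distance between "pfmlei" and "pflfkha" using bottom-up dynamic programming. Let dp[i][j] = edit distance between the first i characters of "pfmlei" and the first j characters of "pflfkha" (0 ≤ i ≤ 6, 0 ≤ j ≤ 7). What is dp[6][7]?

   ''  p  f  l  f  k  h  a
''  0  1  2  3  4  5  6  7
 p  1  0  1  2  3  4  5  6
 f  2  1  0  1  2  3  4  5
 m  3  2  1  1  2  3  4  5
 l  4  3  2  1  2  3  4  5
 e  5  4  3  2  2  3  4  5
 i  6  5  4  3  3  3  4  5

5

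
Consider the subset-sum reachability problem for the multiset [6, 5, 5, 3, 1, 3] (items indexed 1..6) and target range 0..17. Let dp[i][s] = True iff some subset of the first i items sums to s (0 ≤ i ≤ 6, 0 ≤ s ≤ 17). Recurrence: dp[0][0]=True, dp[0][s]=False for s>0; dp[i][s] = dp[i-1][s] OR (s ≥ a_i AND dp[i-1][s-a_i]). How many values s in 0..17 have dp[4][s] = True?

11

i\s   0   1   2   3   4   5   6   7   8   9  10  11  12  13  14  15  16  17
  0   T   F   F   F   F   F   F   F   F   F   F   F   F   F   F   F   F   F
  1   T   F   F   F   F   F   T   F   F   F   F   F   F   F   F   F   F   F
  2   T   F   F   F   F   T   T   F   F   F   F   T   F   F   F   F   F   F
  3   T   F   F   F   F   T   T   F   F   F   T   T   F   F   F   F   T   F
  4   T   F   F   T   F   T   T   F   T   T   T   T   F   T   T   F   T   F
  5   T   T   F   T   T   T   T   T   T   T   T   T   T   T   T   T   T   T
  6   T   T   F   T   T   T   T   T   T   T   T   T   T   T   T   T   T   T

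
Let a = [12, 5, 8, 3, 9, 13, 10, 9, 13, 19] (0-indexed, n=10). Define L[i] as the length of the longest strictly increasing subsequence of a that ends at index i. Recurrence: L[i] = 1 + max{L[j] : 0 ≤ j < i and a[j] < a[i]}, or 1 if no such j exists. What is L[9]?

   i    0    1    2    3    4    5    6    7    8    9
a[i]   12    5    8    3    9   13   10    9   13   19
L[i]    1    1    2    1    3    4    4    3    5    6

6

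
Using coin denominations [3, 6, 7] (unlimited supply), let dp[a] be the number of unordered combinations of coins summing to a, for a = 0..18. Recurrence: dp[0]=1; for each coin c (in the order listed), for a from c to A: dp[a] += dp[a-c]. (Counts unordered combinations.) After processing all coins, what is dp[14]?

after  coin     0     1     2     3     4     5     6     7     8     9    10    11    12    13    14    15    16    17    18
          3     1     0     0     1     0     0     1     0     0     1     0     0     1     0     0     1     0     0     1
          6     1     0     0     1     0     0     2     0     0     2     0     0     3     0     0     3     0     0     4
          7     1     0     0     1     0     0     2     1     0     2     1     0     3     2     1     3     2     1     4

1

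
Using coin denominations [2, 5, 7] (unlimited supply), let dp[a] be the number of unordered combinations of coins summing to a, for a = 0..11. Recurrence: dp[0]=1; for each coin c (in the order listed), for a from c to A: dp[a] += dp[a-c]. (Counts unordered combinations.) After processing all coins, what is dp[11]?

2

after  coin     0     1     2     3     4     5     6     7     8     9    10    11
          2     1     0     1     0     1     0     1     0     1     0     1     0
          5     1     0     1     0     1     1     1     1     1     1     2     1
          7     1     0     1     0     1     1     1     2     1     2     2     2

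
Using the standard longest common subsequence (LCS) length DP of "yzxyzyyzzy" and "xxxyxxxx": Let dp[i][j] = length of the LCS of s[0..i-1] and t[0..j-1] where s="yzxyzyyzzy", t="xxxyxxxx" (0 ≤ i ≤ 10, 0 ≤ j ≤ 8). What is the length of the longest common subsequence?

2

   ''  x  x  x  y  x  x  x  x
''  0  0  0  0  0  0  0  0  0
 y  0  0  0  0  1  1  1  1  1
 z  0  0  0  0  1  1  1  1  1
 x  0  1  1  1  1  2  2  2  2
 y  0  1  1  1  2  2  2  2  2
 z  0  1  1  1  2  2  2  2  2
 y  0  1  1  1  2  2  2  2  2
 y  0  1  1  1  2  2  2  2  2
 z  0  1  1  1  2  2  2  2  2
 z  0  1  1  1  2  2  2  2  2
 y  0  1  1  1  2  2  2  2  2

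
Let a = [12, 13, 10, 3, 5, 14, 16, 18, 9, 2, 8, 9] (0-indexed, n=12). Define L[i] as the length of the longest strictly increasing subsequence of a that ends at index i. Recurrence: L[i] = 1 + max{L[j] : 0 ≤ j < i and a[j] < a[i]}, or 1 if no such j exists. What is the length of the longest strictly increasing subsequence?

5

   i    0    1    2    3    4    5    6    7    8    9   10   11
a[i]   12   13   10    3    5   14   16   18    9    2    8    9
L[i]    1    2    1    1    2    3    4    5    3    1    3    4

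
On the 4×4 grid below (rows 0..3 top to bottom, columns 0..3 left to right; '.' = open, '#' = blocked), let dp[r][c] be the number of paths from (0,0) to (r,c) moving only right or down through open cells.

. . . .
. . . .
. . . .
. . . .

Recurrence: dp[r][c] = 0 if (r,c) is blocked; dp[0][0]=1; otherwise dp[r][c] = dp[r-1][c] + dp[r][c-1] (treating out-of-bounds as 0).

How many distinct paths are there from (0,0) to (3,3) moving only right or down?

20

r\c   0   1   2   3
  0   1   1   1   1
  1   1   2   3   4
  2   1   3   6  10
  3   1   4  10  20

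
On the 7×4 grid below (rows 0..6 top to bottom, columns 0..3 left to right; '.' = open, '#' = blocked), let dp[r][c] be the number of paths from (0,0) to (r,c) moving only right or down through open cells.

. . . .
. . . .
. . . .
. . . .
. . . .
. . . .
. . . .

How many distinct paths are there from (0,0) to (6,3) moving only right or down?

r\c   0   1   2   3
  0   1   1   1   1
  1   1   2   3   4
  2   1   3   6  10
  3   1   4  10  20
  4   1   5  15  35
  5   1   6  21  56
  6   1   7  28  84

84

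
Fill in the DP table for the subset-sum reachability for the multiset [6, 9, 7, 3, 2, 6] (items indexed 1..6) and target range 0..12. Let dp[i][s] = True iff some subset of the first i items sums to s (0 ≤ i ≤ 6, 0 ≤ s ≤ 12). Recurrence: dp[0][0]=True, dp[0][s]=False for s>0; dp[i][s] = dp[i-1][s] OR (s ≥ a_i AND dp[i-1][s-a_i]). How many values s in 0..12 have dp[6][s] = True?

i\s   0   1   2   3   4   5   6   7   8   9  10  11  12
  0   T   F   F   F   F   F   F   F   F   F   F   F   F
  1   T   F   F   F   F   F   T   F   F   F   F   F   F
  2   T   F   F   F   F   F   T   F   F   T   F   F   F
  3   T   F   F   F   F   F   T   T   F   T   F   F   F
  4   T   F   F   T   F   F   T   T   F   T   T   F   T
  5   T   F   T   T   F   T   T   T   T   T   T   T   T
  6   T   F   T   T   F   T   T   T   T   T   T   T   T

11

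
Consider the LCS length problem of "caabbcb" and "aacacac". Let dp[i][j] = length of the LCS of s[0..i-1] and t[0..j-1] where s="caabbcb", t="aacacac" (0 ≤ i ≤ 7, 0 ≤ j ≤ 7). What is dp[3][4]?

2

   ''  a  a  c  a  c  a  c
''  0  0  0  0  0  0  0  0
 c  0  0  0  1  1  1  1  1
 a  0  1  1  1  2  2  2  2
 a  0  1  2  2  2  2  3  3
 b  0  1  2  2  2  2  3  3
 b  0  1  2  2  2  2  3  3
 c  0  1  2  3  3  3  3  4
 b  0  1  2  3  3  3  3  4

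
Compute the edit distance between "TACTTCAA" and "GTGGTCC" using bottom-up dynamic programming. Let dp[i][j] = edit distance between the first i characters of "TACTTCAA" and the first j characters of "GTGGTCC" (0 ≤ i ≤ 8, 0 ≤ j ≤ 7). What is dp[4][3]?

4

   ''  G  T  G  G  T  C  C
''  0  1  2  3  4  5  6  7
 T  1  1  1  2  3  4  5  6
 A  2  2  2  2  3  4  5  6
 C  3  3  3  3  3  4  4  5
 T  4  4  3  4  4  3  4  5
 T  5  5  4  4  5  4  4  5
 C  6  6  5  5  5  5  4  4
 A  7  7  6  6  6  6  5  5
 A  8  8  7  7  7  7  6  6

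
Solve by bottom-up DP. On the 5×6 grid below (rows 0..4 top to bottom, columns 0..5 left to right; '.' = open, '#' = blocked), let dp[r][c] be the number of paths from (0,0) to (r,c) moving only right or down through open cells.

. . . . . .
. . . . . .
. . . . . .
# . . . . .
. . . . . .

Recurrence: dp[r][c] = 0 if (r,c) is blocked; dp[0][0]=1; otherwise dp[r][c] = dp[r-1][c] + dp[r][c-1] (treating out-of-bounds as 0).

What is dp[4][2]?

12

r\c   0   1   2   3   4   5
  0   1   1   1   1   1   1
  1   1   2   3   4   5   6
  2   1   3   6  10  15  21
  3   0   3   9  19  34  55
  4   0   3  12  31  65 120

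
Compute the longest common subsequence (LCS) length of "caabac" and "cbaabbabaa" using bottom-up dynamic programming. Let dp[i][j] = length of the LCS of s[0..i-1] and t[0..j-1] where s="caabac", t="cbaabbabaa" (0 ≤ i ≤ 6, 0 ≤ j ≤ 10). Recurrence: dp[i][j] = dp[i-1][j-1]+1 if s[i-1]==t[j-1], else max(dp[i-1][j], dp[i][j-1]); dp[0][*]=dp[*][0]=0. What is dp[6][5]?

   ''  c  b  a  a  b  b  a  b  a  a
''  0  0  0  0  0  0  0  0  0  0  0
 c  0  1  1  1  1  1  1  1  1  1  1
 a  0  1  1  2  2  2  2  2  2  2  2
 a  0  1  1  2  3  3  3  3  3  3  3
 b  0  1  2  2  3  4  4  4  4  4  4
 a  0  1  2  3  3  4  4  5  5  5  5
 c  0  1  2  3  3  4  4  5  5  5  5

4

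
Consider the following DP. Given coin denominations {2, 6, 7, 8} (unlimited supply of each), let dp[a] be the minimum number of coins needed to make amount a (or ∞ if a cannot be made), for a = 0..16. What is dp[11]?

3

 a  0  1  2  3  4  5  6  7  8  9 10 11 12 13 14 15 16
dp  0  -  1  -  2  -  1  1  1  2  2  3  2  2  2  2  2
(- denotes ∞ / unreachable)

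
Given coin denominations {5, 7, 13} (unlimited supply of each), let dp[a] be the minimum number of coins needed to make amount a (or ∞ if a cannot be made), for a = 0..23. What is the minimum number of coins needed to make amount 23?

 a  0  1  2  3  4  5  6  7  8  9 10 11 12 13 14 15 16 17 18 19 20 21 22 23
dp  0  -  -  -  -  1  -  1  -  -  2  -  2  1  2  3  -  3  2  3  2  3  4  3
(- denotes ∞ / unreachable)

3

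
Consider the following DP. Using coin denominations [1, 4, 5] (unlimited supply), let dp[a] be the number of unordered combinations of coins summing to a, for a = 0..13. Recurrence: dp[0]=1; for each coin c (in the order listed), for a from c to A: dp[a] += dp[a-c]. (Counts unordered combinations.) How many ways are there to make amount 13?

after  coin     0     1     2     3     4     5     6     7     8     9    10    11    12    13
          1     1     1     1     1     1     1     1     1     1     1     1     1     1     1
          4     1     1     1     1     2     2     2     2     3     3     3     3     4     4
          5     1     1     1     1     2     3     3     3     4     5     6     6     7     8

8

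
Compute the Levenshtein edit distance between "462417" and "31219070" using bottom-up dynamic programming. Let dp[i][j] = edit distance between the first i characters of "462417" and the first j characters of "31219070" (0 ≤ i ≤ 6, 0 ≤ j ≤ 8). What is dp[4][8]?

   ''  3  1  2  1  9  0  7  0
''  0  1  2  3  4  5  6  7  8
 4  1  1  2  3  4  5  6  7  8
 6  2  2  2  3  4  5  6  7  8
 2  3  3  3  2  3  4  5  6  7
 4  4  4  4  3  3  4  5  6  7
 1  5  5  4  4  3  4  5  6  7
 7  6  6  5  5  4  4  5  5  6

7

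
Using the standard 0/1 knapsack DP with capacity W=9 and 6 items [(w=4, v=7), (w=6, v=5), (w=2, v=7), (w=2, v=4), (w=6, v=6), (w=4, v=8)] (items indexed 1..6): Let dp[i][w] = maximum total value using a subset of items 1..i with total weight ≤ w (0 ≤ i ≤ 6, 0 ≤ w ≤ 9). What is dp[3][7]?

14

i\w   0   1   2   3   4   5   6   7   8   9
  0   0   0   0   0   0   0   0   0   0   0
  1   0   0   0   0   7   7   7   7   7   7
  2   0   0   0   0   7   7   7   7   7   7
  3   0   0   7   7   7   7  14  14  14  14
  4   0   0   7   7  11  11  14  14  18  18
  5   0   0   7   7  11  11  14  14  18  18
  6   0   0   7   7  11  11  15  15  19  19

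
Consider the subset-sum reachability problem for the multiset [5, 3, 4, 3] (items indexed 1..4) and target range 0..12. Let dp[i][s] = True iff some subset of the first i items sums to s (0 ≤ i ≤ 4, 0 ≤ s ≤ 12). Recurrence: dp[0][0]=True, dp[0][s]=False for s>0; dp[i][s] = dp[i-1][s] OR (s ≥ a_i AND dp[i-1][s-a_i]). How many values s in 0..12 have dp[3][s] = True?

i\s   0   1   2   3   4   5   6   7   8   9  10  11  12
  0   T   F   F   F   F   F   F   F   F   F   F   F   F
  1   T   F   F   F   F   T   F   F   F   F   F   F   F
  2   T   F   F   T   F   T   F   F   T   F   F   F   F
  3   T   F   F   T   T   T   F   T   T   T   F   F   T
  4   T   F   F   T   T   T   T   T   T   T   T   T   T

8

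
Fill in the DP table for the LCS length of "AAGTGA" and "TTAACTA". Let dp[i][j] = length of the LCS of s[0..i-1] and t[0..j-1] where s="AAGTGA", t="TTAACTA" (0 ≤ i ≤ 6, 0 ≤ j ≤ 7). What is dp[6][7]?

   ''  T  T  A  A  C  T  A
''  0  0  0  0  0  0  0  0
 A  0  0  0  1  1  1  1  1
 A  0  0  0  1  2  2  2  2
 G  0  0  0  1  2  2  2  2
 T  0  1  1  1  2  2  3  3
 G  0  1  1  1  2  2  3  3
 A  0  1  1  2  2  2  3  4

4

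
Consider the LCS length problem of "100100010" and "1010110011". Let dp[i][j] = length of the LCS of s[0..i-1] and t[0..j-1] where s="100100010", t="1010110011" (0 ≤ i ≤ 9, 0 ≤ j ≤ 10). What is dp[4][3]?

   ''  1  0  1  0  1  1  0  0  1  1
''  0  0  0  0  0  0  0  0  0  0  0
 1  0  1  1  1  1  1  1  1  1  1  1
 0  0  1  2  2  2  2  2  2  2  2  2
 0  0  1  2  2  3  3  3  3  3  3  3
 1  0  1  2  3  3  4  4  4  4  4  4
 0  0  1  2  3  4  4  4  5  5  5  5
 0  0  1  2  3  4  4  4  5  6  6  6
 0  0  1  2  3  4  4  4  5  6  6  6
 1  0  1  2  3  4  5  5  5  6  7  7
 0  0  1  2  3  4  5  5  6  6  7  7

3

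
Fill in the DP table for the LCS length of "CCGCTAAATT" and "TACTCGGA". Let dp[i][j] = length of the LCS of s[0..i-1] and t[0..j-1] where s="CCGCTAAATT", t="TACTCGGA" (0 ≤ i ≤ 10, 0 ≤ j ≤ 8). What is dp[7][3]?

   ''  T  A  C  T  C  G  G  A
''  0  0  0  0  0  0  0  0  0
 C  0  0  0  1  1  1  1  1  1
 C  0  0  0  1  1  2  2  2  2
 G  0  0  0  1  1  2  3  3  3
 C  0  0  0  1  1  2  3  3  3
 T  0  1  1  1  2  2  3  3  3
 A  0  1  2  2  2  2  3  3  4
 A  0  1  2  2  2  2  3  3  4
 A  0  1  2  2  2  2  3  3  4
 T  0  1  2  2  3  3  3  3  4
 T  0  1  2  2  3  3  3  3  4

2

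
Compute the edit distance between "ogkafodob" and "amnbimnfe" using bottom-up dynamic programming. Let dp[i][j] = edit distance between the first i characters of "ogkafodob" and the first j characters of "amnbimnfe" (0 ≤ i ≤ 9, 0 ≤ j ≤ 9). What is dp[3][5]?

5

   ''  a  m  n  b  i  m  n  f  e
''  0  1  2  3  4  5  6  7  8  9
 o  1  1  2  3  4  5  6  7  8  9
 g  2  2  2  3  4  5  6  7  8  9
 k  3  3  3  3  4  5  6  7  8  9
 a  4  3  4  4  4  5  6  7  8  9
 f  5  4  4  5  5  5  6  7  7  8
 o  6  5  5  5  6  6  6  7  8  8
 d  7  6  6  6  6  7  7  7  8  9
 o  8  7  7  7  7  7  8  8  8  9
 b  9  8  8  8  7  8  8  9  9  9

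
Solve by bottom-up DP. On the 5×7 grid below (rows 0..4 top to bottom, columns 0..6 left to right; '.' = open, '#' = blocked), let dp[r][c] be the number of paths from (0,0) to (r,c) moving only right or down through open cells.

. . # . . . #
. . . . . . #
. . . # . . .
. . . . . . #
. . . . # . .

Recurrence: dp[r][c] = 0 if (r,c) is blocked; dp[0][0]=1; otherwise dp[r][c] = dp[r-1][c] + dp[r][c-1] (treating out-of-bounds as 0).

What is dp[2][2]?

r\c   0   1   2   3   4   5   6
  0   1   1   0   0   0   0   0
  1   1   2   2   2   2   2   0
  2   1   3   5   0   2   4   4
  3   1   4   9   9  11  15   0
  4   1   5  14  23   0  15  15

5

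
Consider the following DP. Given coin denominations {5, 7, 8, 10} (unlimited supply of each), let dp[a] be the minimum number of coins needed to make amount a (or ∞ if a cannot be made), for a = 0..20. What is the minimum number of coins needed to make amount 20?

 a  0  1  2  3  4  5  6  7  8  9 10 11 12 13 14 15 16 17 18 19 20
dp  0  -  -  -  -  1  -  1  1  -  1  -  2  2  2  2  2  2  2  3  2
(- denotes ∞ / unreachable)

2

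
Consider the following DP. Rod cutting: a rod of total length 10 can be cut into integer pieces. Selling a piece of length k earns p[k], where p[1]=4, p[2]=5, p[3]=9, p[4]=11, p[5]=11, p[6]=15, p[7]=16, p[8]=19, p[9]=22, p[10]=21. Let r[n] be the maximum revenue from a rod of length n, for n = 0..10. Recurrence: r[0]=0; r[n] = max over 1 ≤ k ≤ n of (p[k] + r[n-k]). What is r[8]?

   n    0    1    2    3    4    5    6    7    8    9   10
r[n]    0    4    8   12   16   20   24   28   32   36   40

32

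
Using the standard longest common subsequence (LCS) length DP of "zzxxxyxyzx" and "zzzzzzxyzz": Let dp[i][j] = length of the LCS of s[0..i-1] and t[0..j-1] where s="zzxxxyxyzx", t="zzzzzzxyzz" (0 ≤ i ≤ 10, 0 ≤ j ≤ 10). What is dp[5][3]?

   ''  z  z  z  z  z  z  x  y  z  z
''  0  0  0  0  0  0  0  0  0  0  0
 z  0  1  1  1  1  1  1  1  1  1  1
 z  0  1  2  2  2  2  2  2  2  2  2
 x  0  1  2  2  2  2  2  3  3  3  3
 x  0  1  2  2  2  2  2  3  3  3  3
 x  0  1  2  2  2  2  2  3  3  3  3
 y  0  1  2  2  2  2  2  3  4  4  4
 x  0  1  2  2  2  2  2  3  4  4  4
 y  0  1  2  2  2  2  2  3  4  4  4
 z  0  1  2  3  3  3  3  3  4  5  5
 x  0  1  2  3  3  3  3  4  4  5  5

2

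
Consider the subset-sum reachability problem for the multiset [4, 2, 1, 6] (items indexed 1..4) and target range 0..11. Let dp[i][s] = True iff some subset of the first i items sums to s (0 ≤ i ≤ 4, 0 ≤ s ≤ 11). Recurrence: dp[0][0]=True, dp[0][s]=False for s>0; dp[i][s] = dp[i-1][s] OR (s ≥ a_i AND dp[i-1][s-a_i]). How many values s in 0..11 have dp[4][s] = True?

12

i\s   0   1   2   3   4   5   6   7   8   9  10  11
  0   T   F   F   F   F   F   F   F   F   F   F   F
  1   T   F   F   F   T   F   F   F   F   F   F   F
  2   T   F   T   F   T   F   T   F   F   F   F   F
  3   T   T   T   T   T   T   T   T   F   F   F   F
  4   T   T   T   T   T   T   T   T   T   T   T   T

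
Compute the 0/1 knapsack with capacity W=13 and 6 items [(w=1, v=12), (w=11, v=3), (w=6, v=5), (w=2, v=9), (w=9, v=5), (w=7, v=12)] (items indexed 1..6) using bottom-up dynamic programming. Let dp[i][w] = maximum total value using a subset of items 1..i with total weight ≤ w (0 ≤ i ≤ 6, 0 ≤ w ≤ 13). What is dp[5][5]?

21

i\w   0   1   2   3   4   5   6   7   8   9  10  11  12  13
  0   0   0   0   0   0   0   0   0   0   0   0   0   0   0
  1   0  12  12  12  12  12  12  12  12  12  12  12  12  12
  2   0  12  12  12  12  12  12  12  12  12  12  12  15  15
  3   0  12  12  12  12  12  12  17  17  17  17  17  17  17
  4   0  12  12  21  21  21  21  21  21  26  26  26  26  26
  5   0  12  12  21  21  21  21  21  21  26  26  26  26  26
  6   0  12  12  21  21  21  21  21  24  26  33  33  33  33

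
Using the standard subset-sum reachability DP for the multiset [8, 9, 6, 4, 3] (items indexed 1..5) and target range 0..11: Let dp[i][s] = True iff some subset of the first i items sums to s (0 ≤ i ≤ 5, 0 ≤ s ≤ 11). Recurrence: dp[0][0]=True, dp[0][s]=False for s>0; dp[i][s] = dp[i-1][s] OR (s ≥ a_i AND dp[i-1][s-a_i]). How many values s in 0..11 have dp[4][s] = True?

6

i\s   0   1   2   3   4   5   6   7   8   9  10  11
  0   T   F   F   F   F   F   F   F   F   F   F   F
  1   T   F   F   F   F   F   F   F   T   F   F   F
  2   T   F   F   F   F   F   F   F   T   T   F   F
  3   T   F   F   F   F   F   T   F   T   T   F   F
  4   T   F   F   F   T   F   T   F   T   T   T   F
  5   T   F   F   T   T   F   T   T   T   T   T   T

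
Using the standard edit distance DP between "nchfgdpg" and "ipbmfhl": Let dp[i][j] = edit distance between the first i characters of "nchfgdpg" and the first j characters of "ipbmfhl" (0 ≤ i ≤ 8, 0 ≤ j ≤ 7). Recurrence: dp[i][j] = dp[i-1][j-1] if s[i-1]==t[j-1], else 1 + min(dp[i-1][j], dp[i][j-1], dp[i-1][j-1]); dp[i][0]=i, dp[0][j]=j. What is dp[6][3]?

   ''  i  p  b  m  f  h  l
''  0  1  2  3  4  5  6  7
 n  1  1  2  3  4  5  6  7
 c  2  2  2  3  4  5  6  7
 h  3  3  3  3  4  5  5  6
 f  4  4  4  4  4  4  5  6
 g  5  5  5  5  5  5  5  6
 d  6  6  6  6  6  6  6  6
 p  7  7  6  7  7  7  7  7
 g  8  8  7  7  8  8  8  8

6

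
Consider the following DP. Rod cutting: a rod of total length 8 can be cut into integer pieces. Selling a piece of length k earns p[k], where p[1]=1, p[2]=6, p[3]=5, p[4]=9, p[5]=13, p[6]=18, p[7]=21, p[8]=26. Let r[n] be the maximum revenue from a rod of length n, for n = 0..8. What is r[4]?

12

   n    0    1    2    3    4    5    6    7    8
r[n]    0    1    6    7   12   13   18   21   26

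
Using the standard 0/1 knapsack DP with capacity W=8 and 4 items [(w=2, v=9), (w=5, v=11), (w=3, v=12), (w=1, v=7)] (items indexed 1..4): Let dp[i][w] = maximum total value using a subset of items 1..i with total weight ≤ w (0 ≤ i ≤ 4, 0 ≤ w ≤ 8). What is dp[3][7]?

21

i\w   0   1   2   3   4   5   6   7   8
  0   0   0   0   0   0   0   0   0   0
  1   0   0   9   9   9   9   9   9   9
  2   0   0   9   9   9  11  11  20  20
  3   0   0   9  12  12  21  21  21  23
  4   0   7   9  16  19  21  28  28  28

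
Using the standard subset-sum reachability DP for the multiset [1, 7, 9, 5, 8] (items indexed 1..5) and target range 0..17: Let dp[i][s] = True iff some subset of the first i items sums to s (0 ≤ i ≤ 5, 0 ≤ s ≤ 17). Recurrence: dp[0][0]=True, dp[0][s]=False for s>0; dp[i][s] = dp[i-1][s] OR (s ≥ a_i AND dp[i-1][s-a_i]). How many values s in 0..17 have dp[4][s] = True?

i\s   0   1   2   3   4   5   6   7   8   9  10  11  12  13  14  15  16  17
  0   T   F   F   F   F   F   F   F   F   F   F   F   F   F   F   F   F   F
  1   T   T   F   F   F   F   F   F   F   F   F   F   F   F   F   F   F   F
  2   T   T   F   F   F   F   F   T   T   F   F   F   F   F   F   F   F   F
  3   T   T   F   F   F   F   F   T   T   T   T   F   F   F   F   F   T   T
  4   T   T   F   F   F   T   T   T   T   T   T   F   T   T   T   T   T   T
  5   T   T   F   F   F   T   T   T   T   T   T   F   T   T   T   T   T   T

14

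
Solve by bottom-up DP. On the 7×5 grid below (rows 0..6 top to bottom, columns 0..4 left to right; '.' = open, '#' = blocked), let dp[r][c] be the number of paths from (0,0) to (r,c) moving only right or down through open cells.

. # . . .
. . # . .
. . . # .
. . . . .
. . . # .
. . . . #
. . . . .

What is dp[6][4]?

r\c   0   1   2   3   4
  0   1   0   0   0   0
  1   1   1   0   0   0
  2   1   2   2   0   0
  3   1   3   5   5   5
  4   1   4   9   0   5
  5   1   5  14  14   0
  6   1   6  20  34  34

34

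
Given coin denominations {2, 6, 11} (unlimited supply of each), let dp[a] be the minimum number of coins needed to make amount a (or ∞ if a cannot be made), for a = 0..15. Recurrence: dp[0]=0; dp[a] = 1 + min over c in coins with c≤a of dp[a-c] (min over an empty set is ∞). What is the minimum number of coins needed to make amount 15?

3

 a  0  1  2  3  4  5  6  7  8  9 10 11 12 13 14 15
dp  0  -  1  -  2  -  1  -  2  -  3  1  2  2  3  3
(- denotes ∞ / unreachable)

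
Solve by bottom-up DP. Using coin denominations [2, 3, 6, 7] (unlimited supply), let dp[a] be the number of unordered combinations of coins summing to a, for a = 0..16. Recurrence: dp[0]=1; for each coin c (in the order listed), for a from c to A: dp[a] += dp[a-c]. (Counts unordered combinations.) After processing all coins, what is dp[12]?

7

after  coin     0     1     2     3     4     5     6     7     8     9    10    11    12    13    14    15    16
          2     1     0     1     0     1     0     1     0     1     0     1     0     1     0     1     0     1
          3     1     0     1     1     1     1     2     1     2     2     2     2     3     2     3     3     3
          6     1     0     1     1     1     1     3     1     3     3     3     3     6     3     6     6     6
          7     1     0     1     1     1     1     3     2     3     4     4     4     7     6     8     9    10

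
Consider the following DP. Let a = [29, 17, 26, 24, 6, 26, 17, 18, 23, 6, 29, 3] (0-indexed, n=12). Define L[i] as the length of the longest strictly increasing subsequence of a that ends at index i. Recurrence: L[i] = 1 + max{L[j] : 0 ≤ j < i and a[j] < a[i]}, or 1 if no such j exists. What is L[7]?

3

   i    0    1    2    3    4    5    6    7    8    9   10   11
a[i]   29   17   26   24    6   26   17   18   23    6   29    3
L[i]    1    1    2    2    1    3    2    3    4    1    5    1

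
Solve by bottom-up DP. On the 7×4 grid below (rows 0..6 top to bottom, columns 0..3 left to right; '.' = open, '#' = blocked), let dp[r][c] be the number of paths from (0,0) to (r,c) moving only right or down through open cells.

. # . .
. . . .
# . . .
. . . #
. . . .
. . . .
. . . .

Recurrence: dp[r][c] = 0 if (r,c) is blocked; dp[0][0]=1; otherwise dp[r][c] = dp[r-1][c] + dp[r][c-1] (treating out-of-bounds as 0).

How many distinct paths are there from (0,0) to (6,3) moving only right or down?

15

r\c   0   1   2   3
  0   1   0   0   0
  1   1   1   1   1
  2   0   1   2   3
  3   0   1   3   0
  4   0   1   4   4
  5   0   1   5   9
  6   0   1   6  15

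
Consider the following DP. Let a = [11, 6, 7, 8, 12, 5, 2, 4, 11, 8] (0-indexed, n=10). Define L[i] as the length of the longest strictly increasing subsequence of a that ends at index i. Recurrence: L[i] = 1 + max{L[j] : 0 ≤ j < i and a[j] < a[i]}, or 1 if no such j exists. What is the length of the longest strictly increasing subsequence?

   i    0    1    2    3    4    5    6    7    8    9
a[i]   11    6    7    8   12    5    2    4   11    8
L[i]    1    1    2    3    4    1    1    2    4    3

4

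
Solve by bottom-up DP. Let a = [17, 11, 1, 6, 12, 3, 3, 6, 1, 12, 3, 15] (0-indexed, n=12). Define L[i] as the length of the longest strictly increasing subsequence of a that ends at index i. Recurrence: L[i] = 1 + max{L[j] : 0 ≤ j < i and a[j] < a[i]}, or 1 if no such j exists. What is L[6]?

   i    0    1    2    3    4    5    6    7    8    9   10   11
a[i]   17   11    1    6   12    3    3    6    1   12    3   15
L[i]    1    1    1    2    3    2    2    3    1    4    2    5

2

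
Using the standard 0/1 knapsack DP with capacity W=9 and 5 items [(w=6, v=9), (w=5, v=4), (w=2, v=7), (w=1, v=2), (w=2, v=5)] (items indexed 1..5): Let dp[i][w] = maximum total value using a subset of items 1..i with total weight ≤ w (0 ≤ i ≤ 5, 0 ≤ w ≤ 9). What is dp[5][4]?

i\w   0   1   2   3   4   5   6   7   8   9
  0   0   0   0   0   0   0   0   0   0   0
  1   0   0   0   0   0   0   9   9   9   9
  2   0   0   0   0   0   4   9   9   9   9
  3   0   0   7   7   7   7   9  11  16  16
  4   0   2   7   9   9   9   9  11  16  18
  5   0   2   7   9  12  14  14  14  16  18

12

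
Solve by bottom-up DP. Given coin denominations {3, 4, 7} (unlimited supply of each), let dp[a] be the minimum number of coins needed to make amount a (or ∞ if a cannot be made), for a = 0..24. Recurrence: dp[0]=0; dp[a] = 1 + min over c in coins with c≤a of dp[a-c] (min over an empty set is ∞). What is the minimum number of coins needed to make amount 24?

4

 a  0  1  2  3  4  5  6  7  8  9 10 11 12 13 14 15 16 17 18 19 20 21 22 23 24
dp  0  -  -  1  1  -  2  1  2  3  2  2  3  3  2  3  4  3  3  4  4  3  4  5  4
(- denotes ∞ / unreachable)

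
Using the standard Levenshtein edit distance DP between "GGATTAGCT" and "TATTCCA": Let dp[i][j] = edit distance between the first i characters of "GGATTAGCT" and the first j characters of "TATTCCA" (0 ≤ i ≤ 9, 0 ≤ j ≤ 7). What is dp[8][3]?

6

   ''  T  A  T  T  C  C  A
''  0  1  2  3  4  5  6  7
 G  1  1  2  3  4  5  6  7
 G  2  2  2  3  4  5  6  7
 A  3  3  2  3  4  5  6  6
 T  4  3  3  2  3  4  5  6
 T  5  4  4  3  2  3  4  5
 A  6  5  4  4  3  3  4  4
 G  7  6  5  5  4  4  4  5
 C  8  7  6  6  5  4  4  5
 T  9  8  7  6  6  5  5  5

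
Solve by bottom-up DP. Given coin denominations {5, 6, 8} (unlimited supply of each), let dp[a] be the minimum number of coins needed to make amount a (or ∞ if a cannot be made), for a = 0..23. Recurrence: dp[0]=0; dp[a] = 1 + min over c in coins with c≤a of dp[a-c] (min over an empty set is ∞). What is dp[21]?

3

 a  0  1  2  3  4  5  6  7  8  9 10 11 12 13 14 15 16 17 18 19 20 21 22 23
dp  0  -  -  -  -  1  1  -  1  -  2  2  2  2  2  3  2  3  3  3  3  3  3  4
(- denotes ∞ / unreachable)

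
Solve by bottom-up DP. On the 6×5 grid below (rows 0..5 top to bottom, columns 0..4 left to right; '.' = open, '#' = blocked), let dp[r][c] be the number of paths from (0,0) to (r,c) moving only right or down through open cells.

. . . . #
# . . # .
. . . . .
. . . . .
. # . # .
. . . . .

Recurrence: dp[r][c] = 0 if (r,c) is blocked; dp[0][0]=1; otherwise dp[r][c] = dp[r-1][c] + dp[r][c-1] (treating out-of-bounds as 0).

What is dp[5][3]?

4

r\c   0   1   2   3   4
  0   1   1   1   1   0
  1   0   1   2   0   0
  2   0   1   3   3   3
  3   0   1   4   7  10
  4   0   0   4   0  10
  5   0   0   4   4  14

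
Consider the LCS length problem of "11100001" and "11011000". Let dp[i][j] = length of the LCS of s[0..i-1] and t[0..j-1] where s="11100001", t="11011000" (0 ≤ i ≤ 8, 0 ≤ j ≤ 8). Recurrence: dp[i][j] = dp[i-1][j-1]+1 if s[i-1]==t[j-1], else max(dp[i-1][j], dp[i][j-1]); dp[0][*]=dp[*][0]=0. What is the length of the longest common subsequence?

   ''  1  1  0  1  1  0  0  0
''  0  0  0  0  0  0  0  0  0
 1  0  1  1  1  1  1  1  1  1
 1  0  1  2  2  2  2  2  2  2
 1  0  1  2  2  3  3  3  3  3
 0  0  1  2  3  3  3  4  4  4
 0  0  1  2  3  3  3  4  5  5
 0  0  1  2  3  3  3  4  5  6
 0  0  1  2  3  3  3  4  5  6
 1  0  1  2  3  4  4  4  5  6

6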